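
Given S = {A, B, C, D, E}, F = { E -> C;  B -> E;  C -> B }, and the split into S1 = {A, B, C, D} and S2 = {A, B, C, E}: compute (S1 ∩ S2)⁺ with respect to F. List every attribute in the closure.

A, B, C, E

S1 ∩ S2 = {A, B, C}.
B → E applies, adding E
Closure: {A, B, C, E}.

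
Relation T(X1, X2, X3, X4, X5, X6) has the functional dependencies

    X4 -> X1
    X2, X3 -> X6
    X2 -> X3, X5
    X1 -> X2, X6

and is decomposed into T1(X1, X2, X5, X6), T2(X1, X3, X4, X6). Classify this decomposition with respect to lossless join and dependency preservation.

lossless but not dependency-preserving

Lossless test: (X1, X6)⁺ = {X1, X2, X3, X5, X6}, which contains all of one fragment — lossless.
Dependency preservation: the restricted closure of {X2} across the fragments never reaches {X3, X5}, so X2 → X3, X5 cannot be enforced without a join — not preserved.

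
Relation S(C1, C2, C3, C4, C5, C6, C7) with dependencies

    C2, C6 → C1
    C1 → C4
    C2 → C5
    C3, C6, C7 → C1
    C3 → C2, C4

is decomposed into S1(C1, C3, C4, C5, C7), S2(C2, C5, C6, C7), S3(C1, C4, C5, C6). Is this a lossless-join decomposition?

Chase test. Columns are C1, C2, C3, C4, C5, C6, C7; row i has aⱼ where attribute j ∈ Si, else bᵢⱼ.
Initial tableau (one row per fragment):
  row 1: a1 b12 a3 a4 a5 b16 a7
  row 2: b21 a2 b23 b24 a5 a6 a7
  row 3: a1 b32 b33 a4 a5 a6 b37
No row becomes fully distinguished — the join is lossy.

No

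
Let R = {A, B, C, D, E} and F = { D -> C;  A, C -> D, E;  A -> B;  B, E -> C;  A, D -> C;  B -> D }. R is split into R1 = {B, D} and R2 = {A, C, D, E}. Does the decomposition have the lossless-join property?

No

Common attributes: R1 ∩ R2 = {D}.
Closure of {D}: D → C applies, adding C. So (D)⁺ = {C, D}.
The closure contains neither all of R1 = {B, D} nor all of R2 = {A, C, D, E}, so the common attributes are not a superkey of either fragment. The join is lossy.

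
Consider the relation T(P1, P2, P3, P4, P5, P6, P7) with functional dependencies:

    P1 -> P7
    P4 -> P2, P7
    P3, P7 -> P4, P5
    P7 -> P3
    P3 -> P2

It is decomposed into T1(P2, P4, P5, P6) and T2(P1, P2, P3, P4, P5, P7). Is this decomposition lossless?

No

Common attributes: T1 ∩ T2 = {P2, P4, P5}.
Closure of {P2, P4, P5}: P4 → P2, P7 applies, adding P7; P7 → P3 applies, adding P3. So (P2, P4, P5)⁺ = {P2, P3, P4, P5, P7}.
The closure contains neither all of T1 = {P2, P4, P5, P6} nor all of T2 = {P1, P2, P3, P4, P5, P7}, so the common attributes are not a superkey of either fragment. The join is lossy.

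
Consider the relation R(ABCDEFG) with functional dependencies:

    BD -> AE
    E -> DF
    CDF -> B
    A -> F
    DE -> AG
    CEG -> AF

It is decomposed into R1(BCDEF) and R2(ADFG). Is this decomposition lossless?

No

Common attributes: R1 ∩ R2 = {DF}.
No dependency enlarges {DF}, so (DF)⁺ = {DF}.
The closure contains neither all of R1 = {BCDEF} nor all of R2 = {ADFG}, so the common attributes are not a superkey of either fragment. The join is lossy.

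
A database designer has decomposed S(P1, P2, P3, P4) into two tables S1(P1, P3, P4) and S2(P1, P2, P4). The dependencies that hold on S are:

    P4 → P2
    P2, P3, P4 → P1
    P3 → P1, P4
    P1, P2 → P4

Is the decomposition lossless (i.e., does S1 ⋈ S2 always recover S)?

Common attributes: S1 ∩ S2 = {P1, P4}.
Closure of {P1, P4}: P4 → P2 applies, adding P2. So (P1, P4)⁺ = {P1, P2, P4}.
This closure contains every attribute of S2, so S1 ∩ S2 → S2. The join is lossless.

Yes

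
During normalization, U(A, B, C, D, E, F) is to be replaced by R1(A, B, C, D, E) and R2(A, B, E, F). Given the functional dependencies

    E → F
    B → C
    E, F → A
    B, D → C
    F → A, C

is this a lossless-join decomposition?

Common attributes: R1 ∩ R2 = {A, B, E}.
Closure of {A, B, E}: E → F applies, adding F; B → C applies, adding C. So (A, B, E)⁺ = {A, B, C, E, F}.
This closure contains every attribute of R2, so R1 ∩ R2 → R2. The join is lossless.

Yes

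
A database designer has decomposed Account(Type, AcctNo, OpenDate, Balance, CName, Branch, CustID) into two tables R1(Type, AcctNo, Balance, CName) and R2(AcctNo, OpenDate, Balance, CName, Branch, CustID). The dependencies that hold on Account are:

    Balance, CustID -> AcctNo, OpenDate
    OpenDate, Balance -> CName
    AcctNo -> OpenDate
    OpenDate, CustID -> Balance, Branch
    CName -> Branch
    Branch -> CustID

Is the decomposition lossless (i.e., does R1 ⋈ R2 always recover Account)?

Common attributes: R1 ∩ R2 = {AcctNo, Balance, CName}.
Closure of {AcctNo, Balance, CName}: AcctNo → OpenDate applies, adding OpenDate; CName → Branch applies, adding Branch; Branch → CustID applies, adding CustID. So (AcctNo, Balance, CName)⁺ = {AcctNo, OpenDate, Balance, CName, Branch, CustID}.
This closure contains every attribute of R2, so R1 ∩ R2 → R2. The join is lossless.

Yes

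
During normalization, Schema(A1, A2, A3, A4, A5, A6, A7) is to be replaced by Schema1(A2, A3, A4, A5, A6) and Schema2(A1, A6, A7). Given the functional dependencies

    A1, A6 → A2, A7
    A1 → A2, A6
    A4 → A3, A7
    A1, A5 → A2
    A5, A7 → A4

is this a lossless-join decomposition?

Common attributes: Schema1 ∩ Schema2 = {A6}.
No dependency enlarges {A6}, so (A6)⁺ = {A6}.
The closure contains neither all of Schema1 = {A2, A3, A4, A5, A6} nor all of Schema2 = {A1, A6, A7}, so the common attributes are not a superkey of either fragment. The join is lossy.

No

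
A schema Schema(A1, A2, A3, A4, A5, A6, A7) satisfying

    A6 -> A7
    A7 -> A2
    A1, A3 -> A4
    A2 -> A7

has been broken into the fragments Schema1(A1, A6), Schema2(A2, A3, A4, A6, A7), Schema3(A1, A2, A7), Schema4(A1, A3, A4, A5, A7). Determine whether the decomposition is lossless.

No

Chase test. Columns are A1, A2, A3, A4, A5, A6, A7; row i has aⱼ where attribute j ∈ Schemai, else bᵢⱼ.
Initial tableau (one row per fragment):
  row 1: a1 b12 b13 b14 b15 a6 b17
  row 2: b21 a2 a3 a4 b25 a6 a7
  row 3: a1 a2 b33 b34 b35 b36 a7
  row 4: a1 b42 a3 a4 a5 b46 a7
Rows 1 and 2 agree on A6; apply A6→A7 and equate their A7 entries.
Rows 1 and 2 agree on A7; apply A7→A2 and equate their A2 entries.
Rows 1 and 4 agree on A7; apply A7→A2 and equate their A2 entries.
No row becomes fully distinguished — the join is lossy.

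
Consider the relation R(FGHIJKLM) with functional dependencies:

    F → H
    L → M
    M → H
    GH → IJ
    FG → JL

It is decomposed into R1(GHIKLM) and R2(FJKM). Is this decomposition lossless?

Common attributes: R1 ∩ R2 = {KM}.
Closure of {KM}: M → H applies, adding H. So (KM)⁺ = {HKM}.
The closure contains neither all of R1 = {GHIKLM} nor all of R2 = {FJKM}, so the common attributes are not a superkey of either fragment. The join is lossy.

No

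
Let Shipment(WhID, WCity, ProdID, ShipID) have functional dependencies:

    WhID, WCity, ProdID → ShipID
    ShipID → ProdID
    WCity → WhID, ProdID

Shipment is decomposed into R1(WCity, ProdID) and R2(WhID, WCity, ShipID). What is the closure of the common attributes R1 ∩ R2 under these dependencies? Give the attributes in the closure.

WhID, WCity, ProdID, ShipID

R1 ∩ R2 = {WCity}.
WCity → WhID, ProdID applies, adding WhID, ProdID
WhID, WCity, ProdID → ShipID applies, adding ShipID
Closure: {WhID, WCity, ProdID, ShipID}.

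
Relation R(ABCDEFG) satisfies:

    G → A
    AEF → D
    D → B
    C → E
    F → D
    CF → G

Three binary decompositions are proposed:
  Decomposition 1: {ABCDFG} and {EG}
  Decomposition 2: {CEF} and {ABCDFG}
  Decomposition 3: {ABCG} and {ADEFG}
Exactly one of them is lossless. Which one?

Decomposition 1: common = {G}, closure = {AG} → lossy.
Decomposition 2: common = {CF}, closure = {ABCDEFG} → lossless.
Decomposition 3: common = {AG}, closure = {AG} → lossy.

Decomposition 2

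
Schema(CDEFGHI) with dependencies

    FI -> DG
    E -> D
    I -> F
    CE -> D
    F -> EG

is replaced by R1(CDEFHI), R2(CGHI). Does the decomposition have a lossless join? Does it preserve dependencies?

lossless but not dependency-preserving

Lossless test: (CHI)⁺ = {CDEFGHI}, which contains all of one fragment — lossless.
Dependency preservation: the restricted closure of {F} across the fragments never reaches {EG}, so F → EG cannot be enforced without a join — not preserved.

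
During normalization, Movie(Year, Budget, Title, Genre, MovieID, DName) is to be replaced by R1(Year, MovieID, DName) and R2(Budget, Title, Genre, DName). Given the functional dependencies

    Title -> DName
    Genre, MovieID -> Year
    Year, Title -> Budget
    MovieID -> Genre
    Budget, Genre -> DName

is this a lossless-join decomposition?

Common attributes: R1 ∩ R2 = {DName}.
No dependency enlarges {DName}, so (DName)⁺ = {DName}.
The closure contains neither all of R1 = {Year, MovieID, DName} nor all of R2 = {Budget, Title, Genre, DName}, so the common attributes are not a superkey of either fragment. The join is lossy.

No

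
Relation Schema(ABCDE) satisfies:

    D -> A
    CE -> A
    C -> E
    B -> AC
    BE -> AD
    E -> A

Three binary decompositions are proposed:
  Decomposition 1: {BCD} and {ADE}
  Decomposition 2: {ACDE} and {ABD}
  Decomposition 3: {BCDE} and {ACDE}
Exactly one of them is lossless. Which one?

Decomposition 3

Decomposition 1: common = {D}, closure = {AD} → lossy.
Decomposition 2: common = {AD}, closure = {AD} → lossy.
Decomposition 3: common = {CDE}, closure = {ACDE} → lossless.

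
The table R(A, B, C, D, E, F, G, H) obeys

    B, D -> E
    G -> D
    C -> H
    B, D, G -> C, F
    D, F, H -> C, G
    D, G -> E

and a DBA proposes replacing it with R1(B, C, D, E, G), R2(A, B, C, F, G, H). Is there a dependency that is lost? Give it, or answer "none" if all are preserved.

Check D, F, H → C, G: no single fragment contains all of {C, D, F, G, H}, and the restricted closure of {D, F, H} across the fragments never reaches {C, G}.
B, D → E is preserved.
G → D is preserved.
C → H is preserved.
B, D, G → C, F is preserved.
D, G → E is preserved.

D, F, H -> C, G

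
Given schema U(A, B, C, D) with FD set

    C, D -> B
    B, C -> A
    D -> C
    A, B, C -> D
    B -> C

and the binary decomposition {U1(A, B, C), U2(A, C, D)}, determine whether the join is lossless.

No

Common attributes: U1 ∩ U2 = {A, C}.
No dependency enlarges {A, C}, so (A, C)⁺ = {A, C}.
The closure contains neither all of U1 = {A, B, C} nor all of U2 = {A, C, D}, so the common attributes are not a superkey of either fragment. The join is lossy.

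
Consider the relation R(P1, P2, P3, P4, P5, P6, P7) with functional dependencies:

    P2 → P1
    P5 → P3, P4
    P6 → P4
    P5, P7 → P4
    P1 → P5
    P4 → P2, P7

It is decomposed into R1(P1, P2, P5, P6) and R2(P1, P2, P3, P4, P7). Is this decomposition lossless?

Yes

Common attributes: R1 ∩ R2 = {P1, P2}.
Closure of {P1, P2}: P1 → P5 applies, adding P5; P5 → P3, P4 applies, adding P3, P4; P4 → P2, P7 applies, adding P7. So (P1, P2)⁺ = {P1, P2, P3, P4, P5, P7}.
This closure contains every attribute of R2, so R1 ∩ R2 → R2. The join is lossless.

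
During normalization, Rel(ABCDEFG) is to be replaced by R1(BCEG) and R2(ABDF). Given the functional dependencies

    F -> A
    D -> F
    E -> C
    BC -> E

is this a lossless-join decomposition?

No

Common attributes: R1 ∩ R2 = {B}.
No dependency enlarges {B}, so (B)⁺ = {B}.
The closure contains neither all of R1 = {BCEG} nor all of R2 = {ABDF}, so the common attributes are not a superkey of either fragment. The join is lossy.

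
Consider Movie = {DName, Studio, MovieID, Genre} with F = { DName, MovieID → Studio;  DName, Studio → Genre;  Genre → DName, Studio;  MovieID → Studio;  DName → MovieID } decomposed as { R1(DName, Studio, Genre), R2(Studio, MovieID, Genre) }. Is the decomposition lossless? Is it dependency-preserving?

Lossless test: (Studio, Genre)⁺ = {DName, Studio, MovieID, Genre}, which contains all of one fragment — lossless.
Dependency preservation: DName, MovieID → Studio; DName → MovieID are not contained in any single fragment, but the restricted closure of each left-hand side across the fragments still reaches the right-hand side; the remaining FDs each lie inside some fragment. All dependencies are preserved.

lossless and dependency-preserving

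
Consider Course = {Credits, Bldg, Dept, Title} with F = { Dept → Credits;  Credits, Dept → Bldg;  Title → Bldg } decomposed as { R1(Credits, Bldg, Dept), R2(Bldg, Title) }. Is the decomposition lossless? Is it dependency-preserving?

Lossless test: (Bldg)⁺ = {Bldg}, which is a superkey of neither fragment — lossy.
Dependency preservation: every FD's attributes lie within a single fragment, so each can be enforced locally — preserved.

lossy but dependency-preserving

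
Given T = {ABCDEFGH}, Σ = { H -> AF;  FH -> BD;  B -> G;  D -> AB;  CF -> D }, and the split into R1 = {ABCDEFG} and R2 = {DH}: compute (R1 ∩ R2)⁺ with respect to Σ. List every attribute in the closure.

ABDG

R1 ∩ R2 = {D}.
D → AB applies, adding AB
B → G applies, adding G
Closure: {ABDG}.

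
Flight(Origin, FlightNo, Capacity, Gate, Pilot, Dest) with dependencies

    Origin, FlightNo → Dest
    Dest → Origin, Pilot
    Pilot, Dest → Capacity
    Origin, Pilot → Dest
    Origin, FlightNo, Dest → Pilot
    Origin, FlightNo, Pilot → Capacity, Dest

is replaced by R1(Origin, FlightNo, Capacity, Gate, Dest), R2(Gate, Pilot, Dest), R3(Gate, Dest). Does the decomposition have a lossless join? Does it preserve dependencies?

lossless but not dependency-preserving

Lossless test (chase): Rows 1 and 2 agree on Dest; apply Dest→Origin, Pilot and equate their Origin, Pilot entries. Rows 1 and 3 agree on Dest; apply Dest→Origin, Pilot and equate their Origin, Pilot entries. Rows 1 and 2 agree on Pilot, Dest; apply Pilot, Dest→Capacity and equate their Capacity entries. Rows 1 and 3 agree on Pilot, Dest; apply Pilot, Dest→Capacity and equate their Capacity entries. Row 1 is now all distinguished symbols — the join is lossless.
Dependency preservation: the restricted closure of {Origin, Pilot} across the fragments never reaches {Dest}, so Origin, Pilot → Dest cannot be enforced without a join — not preserved.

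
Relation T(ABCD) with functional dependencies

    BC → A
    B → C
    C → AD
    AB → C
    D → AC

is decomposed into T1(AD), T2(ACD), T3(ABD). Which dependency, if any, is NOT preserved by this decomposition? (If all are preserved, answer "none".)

none

BC → A: restricted closure across fragments reaches A.
B → C: restricted closure across fragments reaches C.
C → AD lies within T2.
AB → C: restricted closure across fragments reaches C.
D → AC lies within T2.
Every dependency is enforceable on the fragments, so the decomposition is dependency-preserving.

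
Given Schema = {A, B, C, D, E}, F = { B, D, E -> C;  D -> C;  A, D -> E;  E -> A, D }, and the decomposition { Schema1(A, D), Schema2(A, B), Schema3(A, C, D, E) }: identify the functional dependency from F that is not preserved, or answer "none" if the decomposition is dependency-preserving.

B, D, E → C: restricted closure across fragments reaches C.
D → C lies within Schema3.
A, D → E lies within Schema3.
E → A, D lies within Schema3.
Every dependency is enforceable on the fragments, so the decomposition is dependency-preserving.

none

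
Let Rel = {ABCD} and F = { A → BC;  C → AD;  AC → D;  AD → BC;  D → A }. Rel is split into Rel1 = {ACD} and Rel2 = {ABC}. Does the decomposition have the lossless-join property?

Common attributes: Rel1 ∩ Rel2 = {AC}.
Closure of {AC}: A → BC applies, adding B; C → AD applies, adding D. So (AC)⁺ = {ABCD}.
This closure contains every attribute of Rel1, so Rel1 ∩ Rel2 → Rel1. The join is lossless.

Yes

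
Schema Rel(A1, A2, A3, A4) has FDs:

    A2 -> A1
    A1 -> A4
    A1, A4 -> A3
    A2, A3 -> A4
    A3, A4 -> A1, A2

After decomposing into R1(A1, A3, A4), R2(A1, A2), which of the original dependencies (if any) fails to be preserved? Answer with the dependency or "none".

A2 → A1 lies within R2.
A1 → A4 lies within R1.
A1, A4 → A3 lies within R1.
A2, A3 → A4: restricted closure across fragments reaches A4.
A3, A4 → A1, A2: restricted closure across fragments reaches A1, A2.
Every dependency is enforceable on the fragments, so the decomposition is dependency-preserving.

none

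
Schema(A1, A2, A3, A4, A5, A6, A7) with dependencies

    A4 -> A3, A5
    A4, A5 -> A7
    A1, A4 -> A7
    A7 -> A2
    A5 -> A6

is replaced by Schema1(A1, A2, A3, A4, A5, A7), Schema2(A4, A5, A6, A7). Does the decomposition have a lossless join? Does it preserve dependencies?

Lossless test: (A4, A5, A7)⁺ = {A2, A3, A4, A5, A6, A7}, which contains all of one fragment — lossless.
Dependency preservation: every FD's attributes lie within a single fragment, so each can be enforced locally — preserved.

lossless and dependency-preserving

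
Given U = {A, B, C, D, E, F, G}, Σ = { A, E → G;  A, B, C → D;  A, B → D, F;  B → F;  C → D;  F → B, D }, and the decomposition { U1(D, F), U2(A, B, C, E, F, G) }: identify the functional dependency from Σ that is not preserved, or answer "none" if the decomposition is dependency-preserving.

C → D

Check C → D: no single fragment contains all of {C, D}, and the restricted closure of {C} across the fragments never reaches {D}.
A, E → G is preserved.
A, B, C → D is preserved.
A, B → D, F is preserved.
B → F is preserved.
F → B, D is preserved.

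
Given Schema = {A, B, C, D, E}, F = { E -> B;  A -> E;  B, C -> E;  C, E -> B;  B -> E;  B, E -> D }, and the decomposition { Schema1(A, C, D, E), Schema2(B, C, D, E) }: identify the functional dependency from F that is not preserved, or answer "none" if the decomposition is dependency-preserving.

E → B lies within Schema2.
A → E lies within Schema1.
B, C → E lies within Schema2.
C, E → B lies within Schema2.
B → E lies within Schema2.
B, E → D lies within Schema2.
Every dependency is enforceable on the fragments, so the decomposition is dependency-preserving.

none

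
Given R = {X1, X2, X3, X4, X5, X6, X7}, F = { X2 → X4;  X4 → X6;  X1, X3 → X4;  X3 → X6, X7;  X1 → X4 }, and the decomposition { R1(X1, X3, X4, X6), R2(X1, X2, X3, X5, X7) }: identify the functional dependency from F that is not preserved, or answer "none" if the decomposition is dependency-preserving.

Check X2 → X4: no single fragment contains all of {X2, X4}, and the restricted closure of {X2} across the fragments never reaches {X4}.
X4 → X6 is preserved.
X1, X3 → X4 is preserved.
X3 → X6, X7 is preserved.
X1 → X4 is preserved.

X2 → X4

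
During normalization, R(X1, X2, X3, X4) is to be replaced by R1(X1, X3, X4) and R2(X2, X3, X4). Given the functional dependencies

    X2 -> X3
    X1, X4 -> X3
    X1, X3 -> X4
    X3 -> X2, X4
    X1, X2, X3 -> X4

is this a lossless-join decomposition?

Common attributes: R1 ∩ R2 = {X3, X4}.
Closure of {X3, X4}: X3 → X2, X4 applies, adding X2. So (X3, X4)⁺ = {X2, X3, X4}.
This closure contains every attribute of R2, so R1 ∩ R2 → R2. The join is lossless.

Yes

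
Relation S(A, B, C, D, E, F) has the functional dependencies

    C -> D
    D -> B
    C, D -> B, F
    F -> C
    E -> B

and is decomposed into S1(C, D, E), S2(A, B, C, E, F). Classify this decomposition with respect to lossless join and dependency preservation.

lossless but not dependency-preserving

Lossless test: (C, E)⁺ = {B, C, D, E, F}, which contains all of one fragment — lossless.
Dependency preservation: the restricted closure of {D} across the fragments never reaches {B}, so D → B cannot be enforced without a join — not preserved.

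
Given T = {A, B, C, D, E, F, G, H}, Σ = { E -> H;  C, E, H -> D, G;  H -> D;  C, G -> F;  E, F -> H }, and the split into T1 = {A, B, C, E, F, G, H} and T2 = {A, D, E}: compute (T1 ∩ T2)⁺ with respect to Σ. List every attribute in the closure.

A, D, E, H

T1 ∩ T2 = {A, E}.
E → H applies, adding H
H → D applies, adding D
Closure: {A, D, E, H}.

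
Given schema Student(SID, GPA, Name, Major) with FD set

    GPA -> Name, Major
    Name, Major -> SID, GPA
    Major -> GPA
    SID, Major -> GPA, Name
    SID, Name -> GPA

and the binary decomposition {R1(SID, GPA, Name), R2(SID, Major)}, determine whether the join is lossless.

Common attributes: R1 ∩ R2 = {SID}.
No dependency enlarges {SID}, so (SID)⁺ = {SID}.
The closure contains neither all of R1 = {SID, GPA, Name} nor all of R2 = {SID, Major}, so the common attributes are not a superkey of either fragment. The join is lossy.

No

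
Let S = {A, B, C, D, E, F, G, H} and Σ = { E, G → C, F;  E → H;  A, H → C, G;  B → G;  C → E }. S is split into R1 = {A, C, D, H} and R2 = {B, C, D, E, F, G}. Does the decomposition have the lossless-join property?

Common attributes: R1 ∩ R2 = {C, D}.
Closure of {C, D}: C → E applies, adding E; E → H applies, adding H. So (C, D)⁺ = {C, D, E, H}.
The closure contains neither all of R1 = {A, C, D, H} nor all of R2 = {B, C, D, E, F, G}, so the common attributes are not a superkey of either fragment. The join is lossy.

No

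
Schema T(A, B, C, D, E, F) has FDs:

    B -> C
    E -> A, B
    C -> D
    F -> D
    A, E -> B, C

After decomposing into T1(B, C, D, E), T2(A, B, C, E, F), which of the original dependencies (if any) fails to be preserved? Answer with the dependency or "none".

Check F → D: no single fragment contains all of {D, F}, and the restricted closure of {F} across the fragments never reaches {D}.
B → C is preserved.
E → A, B is preserved.
C → D is preserved.
A, E → B, C is preserved.

F -> D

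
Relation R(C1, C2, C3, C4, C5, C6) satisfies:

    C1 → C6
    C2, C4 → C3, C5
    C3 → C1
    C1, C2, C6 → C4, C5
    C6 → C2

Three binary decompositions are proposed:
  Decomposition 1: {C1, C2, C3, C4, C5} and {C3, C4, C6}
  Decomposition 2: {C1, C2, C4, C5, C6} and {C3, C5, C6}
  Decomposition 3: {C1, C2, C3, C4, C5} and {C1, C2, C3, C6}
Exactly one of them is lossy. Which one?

Decomposition 2

Decomposition 1: common = {C3, C4}, closure = {C1, C2, C3, C4, C5, C6} → lossless.
Decomposition 2: common = {C5, C6}, closure = {C2, C5, C6} → lossy.
Decomposition 3: common = {C1, C2, C3}, closure = {C1, C2, C3, C4, C5, C6} → lossless.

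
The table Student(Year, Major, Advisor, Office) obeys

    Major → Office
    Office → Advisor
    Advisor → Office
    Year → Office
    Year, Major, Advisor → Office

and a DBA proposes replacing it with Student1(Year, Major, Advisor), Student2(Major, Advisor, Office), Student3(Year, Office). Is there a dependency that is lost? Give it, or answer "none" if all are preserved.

Major → Office lies within Student2.
Office → Advisor lies within Student2.
Advisor → Office lies within Student2.
Year → Office lies within Student3.
Year, Major, Advisor → Office: restricted closure across fragments reaches Office.
Every dependency is enforceable on the fragments, so the decomposition is dependency-preserving.

none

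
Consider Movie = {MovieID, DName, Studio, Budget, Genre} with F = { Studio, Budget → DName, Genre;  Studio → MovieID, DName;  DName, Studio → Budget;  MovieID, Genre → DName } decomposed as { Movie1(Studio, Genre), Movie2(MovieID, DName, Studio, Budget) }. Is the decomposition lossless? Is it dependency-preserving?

lossless but not dependency-preserving

Lossless test: (Studio)⁺ = {MovieID, DName, Studio, Budget, Genre}, which contains all of one fragment — lossless.
Dependency preservation: the restricted closure of {MovieID, Genre} across the fragments never reaches {DName}, so MovieID, Genre → DName cannot be enforced without a join — not preserved.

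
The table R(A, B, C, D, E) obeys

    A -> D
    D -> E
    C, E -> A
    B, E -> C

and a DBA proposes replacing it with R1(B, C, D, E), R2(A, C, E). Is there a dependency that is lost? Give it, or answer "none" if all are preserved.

Check A → D: no single fragment contains all of {A, D}, and the restricted closure of {A} across the fragments never reaches {D}.
D → E is preserved.
C, E → A is preserved.
B, E → C is preserved.

A -> D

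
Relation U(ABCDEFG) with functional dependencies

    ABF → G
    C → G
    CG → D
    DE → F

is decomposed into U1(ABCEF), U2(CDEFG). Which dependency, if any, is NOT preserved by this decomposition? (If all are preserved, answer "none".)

Check ABF → G: no single fragment contains all of {ABFG}, and the restricted closure of {ABF} across the fragments never reaches {G}.
C → G is preserved.
CG → D is preserved.
DE → F is preserved.

ABF → G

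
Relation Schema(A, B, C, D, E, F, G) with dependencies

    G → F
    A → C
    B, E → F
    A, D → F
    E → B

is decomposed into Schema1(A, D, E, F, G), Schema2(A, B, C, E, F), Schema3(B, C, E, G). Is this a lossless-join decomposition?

Yes

Chase test. Columns are A, B, C, D, E, F, G; row i has aⱼ where attribute j ∈ Schemai, else bᵢⱼ.
Initial tableau (one row per fragment):
  row 1: a1 b12 b13 a4 a5 a6 a7
  row 2: a1 a2 a3 b24 a5 a6 b27
  row 3: b31 a2 a3 b34 a5 b36 a7
Rows 1 and 3 agree on G; apply G→F and equate their F entries.
Rows 1 and 2 agree on A; apply A→C and equate their C entries.
Rows 1 and 2 agree on E; apply E→B and equate their B entries.
Row 1 is now all distinguished symbols — the join is lossless.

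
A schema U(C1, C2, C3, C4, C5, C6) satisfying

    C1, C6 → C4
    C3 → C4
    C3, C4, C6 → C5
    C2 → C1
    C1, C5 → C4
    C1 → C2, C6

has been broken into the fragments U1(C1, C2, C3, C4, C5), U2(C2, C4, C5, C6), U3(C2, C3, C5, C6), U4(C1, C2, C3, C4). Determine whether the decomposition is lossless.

Yes

Chase test. Columns are C1, C2, C3, C4, C5, C6; row i has aⱼ where attribute j ∈ Ui, else bᵢⱼ.
Initial tableau (one row per fragment):
  row 1: a1 a2 a3 a4 a5 b16
  row 2: b21 a2 b23 a4 a5 a6
  row 3: b31 a2 a3 b34 a5 a6
  row 4: a1 a2 a3 a4 b45 b46
Rows 1 and 3 agree on C3; apply C3→C4 and equate their C4 entries.
Rows 1 and 2 agree on C2; apply C2→C1 and equate their C1 entries.
Rows 1 and 3 agree on C2; apply C2→C1 and equate their C1 entries.
Rows 1 and 2 agree on C1; apply C1→C2, C6 and equate their C2, C6 entries.
Rows 1 and 4 agree on C1; apply C1→C2, C6 and equate their C2, C6 entries.
Rows 1 and 4 agree on C3, C4, C6; apply C3, C4, C6→C5 and equate their C5 entries.
Row 1 is now all distinguished symbols — the join is lossless.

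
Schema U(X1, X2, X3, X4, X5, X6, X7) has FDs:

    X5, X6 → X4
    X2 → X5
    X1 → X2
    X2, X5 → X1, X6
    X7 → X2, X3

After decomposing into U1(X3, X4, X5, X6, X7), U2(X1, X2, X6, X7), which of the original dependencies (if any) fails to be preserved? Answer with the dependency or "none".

Check X2 → X5: no single fragment contains all of {X2, X5}, and the restricted closure of {X2} across the fragments never reaches {X5}.
X5, X6 → X4 is preserved.
X1 → X2 is preserved.
X2, X5 → X1, X6 is preserved.
X7 → X2, X3 is preserved.

X2 → X5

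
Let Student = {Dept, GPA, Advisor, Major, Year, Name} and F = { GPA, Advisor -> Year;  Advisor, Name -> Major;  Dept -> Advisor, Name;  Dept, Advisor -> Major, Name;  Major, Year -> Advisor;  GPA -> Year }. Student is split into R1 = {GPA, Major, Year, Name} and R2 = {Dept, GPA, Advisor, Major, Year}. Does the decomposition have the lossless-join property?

No

Common attributes: R1 ∩ R2 = {GPA, Major, Year}.
Closure of {GPA, Major, Year}: Major, Year → Advisor applies, adding Advisor. So (GPA, Major, Year)⁺ = {GPA, Advisor, Major, Year}.
The closure contains neither all of R1 = {GPA, Major, Year, Name} nor all of R2 = {Dept, GPA, Advisor, Major, Year}, so the common attributes are not a superkey of either fragment. The join is lossy.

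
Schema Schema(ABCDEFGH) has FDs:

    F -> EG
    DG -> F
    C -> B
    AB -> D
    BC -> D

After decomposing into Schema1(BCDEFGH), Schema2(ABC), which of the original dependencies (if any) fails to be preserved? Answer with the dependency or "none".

AB -> D

Check AB → D: no single fragment contains all of {ABD}, and the restricted closure of {AB} across the fragments never reaches {D}.
F → EG is preserved.
DG → F is preserved.
C → B is preserved.
BC → D is preserved.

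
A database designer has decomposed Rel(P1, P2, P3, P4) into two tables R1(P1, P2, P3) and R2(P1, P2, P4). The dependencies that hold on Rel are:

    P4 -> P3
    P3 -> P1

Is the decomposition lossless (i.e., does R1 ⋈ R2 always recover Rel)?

No

Common attributes: R1 ∩ R2 = {P1, P2}.
No dependency enlarges {P1, P2}, so (P1, P2)⁺ = {P1, P2}.
The closure contains neither all of R1 = {P1, P2, P3} nor all of R2 = {P1, P2, P4}, so the common attributes are not a superkey of either fragment. The join is lossy.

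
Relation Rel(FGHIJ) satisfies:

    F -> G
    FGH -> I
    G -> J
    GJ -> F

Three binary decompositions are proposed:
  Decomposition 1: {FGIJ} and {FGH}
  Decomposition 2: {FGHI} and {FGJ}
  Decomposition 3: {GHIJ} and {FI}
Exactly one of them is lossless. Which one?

Decomposition 1: common = {FG}, closure = {FGJ} → lossy.
Decomposition 2: common = {FG}, closure = {FGJ} → lossless.
Decomposition 3: common = {I}, closure = {I} → lossy.

Decomposition 2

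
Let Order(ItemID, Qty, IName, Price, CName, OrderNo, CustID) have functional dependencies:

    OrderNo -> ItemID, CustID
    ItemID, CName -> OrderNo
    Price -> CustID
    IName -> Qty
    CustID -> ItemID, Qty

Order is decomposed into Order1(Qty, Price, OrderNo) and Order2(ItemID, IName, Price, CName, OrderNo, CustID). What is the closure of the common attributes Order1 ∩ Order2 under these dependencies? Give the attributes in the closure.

Order1 ∩ Order2 = {Price, OrderNo}.
OrderNo → ItemID, CustID applies, adding ItemID, CustID
CustID → ItemID, Qty applies, adding Qty
Closure: {ItemID, Qty, Price, OrderNo, CustID}.

ItemID, Qty, Price, OrderNo, CustID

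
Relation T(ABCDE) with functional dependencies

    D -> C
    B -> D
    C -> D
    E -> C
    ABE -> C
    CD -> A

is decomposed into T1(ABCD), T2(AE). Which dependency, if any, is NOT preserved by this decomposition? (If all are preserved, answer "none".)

E -> C

Check E → C: no single fragment contains all of {CE}, and the restricted closure of {E} across the fragments never reaches {C}.
D → C is preserved.
B → D is preserved.
C → D is preserved.
ABE → C is preserved.
CD → A is preserved.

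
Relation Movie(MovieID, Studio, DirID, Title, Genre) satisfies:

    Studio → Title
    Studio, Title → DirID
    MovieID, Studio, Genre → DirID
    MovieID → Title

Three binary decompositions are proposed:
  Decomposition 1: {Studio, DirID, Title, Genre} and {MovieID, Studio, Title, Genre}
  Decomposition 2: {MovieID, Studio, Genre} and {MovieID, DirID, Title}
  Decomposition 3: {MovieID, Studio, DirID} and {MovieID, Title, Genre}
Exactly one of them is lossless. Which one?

Decomposition 1

Decomposition 1: common = {Studio, Title, Genre}, closure = {Studio, DirID, Title, Genre} → lossless.
Decomposition 2: common = {MovieID}, closure = {MovieID, Title} → lossy.
Decomposition 3: common = {MovieID}, closure = {MovieID, Title} → lossy.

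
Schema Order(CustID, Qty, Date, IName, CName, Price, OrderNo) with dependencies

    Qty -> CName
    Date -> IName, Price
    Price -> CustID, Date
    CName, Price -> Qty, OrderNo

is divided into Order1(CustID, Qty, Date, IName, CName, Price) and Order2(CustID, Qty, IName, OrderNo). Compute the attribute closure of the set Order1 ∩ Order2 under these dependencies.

Order1 ∩ Order2 = {CustID, Qty, IName}.
Qty → CName applies, adding CName
Closure: {CustID, Qty, IName, CName}.

CustID, Qty, IName, CName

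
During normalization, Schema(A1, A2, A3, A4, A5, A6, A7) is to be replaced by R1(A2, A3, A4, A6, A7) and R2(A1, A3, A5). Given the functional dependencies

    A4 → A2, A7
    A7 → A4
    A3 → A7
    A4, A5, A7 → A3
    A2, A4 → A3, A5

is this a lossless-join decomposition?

Common attributes: R1 ∩ R2 = {A3}.
Closure of {A3}: A3 → A7 applies, adding A7; A7 → A4 applies, adding A4; A4 → A2, A7 applies, adding A2; A2, A4 → A3, A5 applies, adding A5. So (A3)⁺ = {A2, A3, A4, A5, A7}.
The closure contains neither all of R1 = {A2, A3, A4, A6, A7} nor all of R2 = {A1, A3, A5}, so the common attributes are not a superkey of either fragment. The join is lossy.

No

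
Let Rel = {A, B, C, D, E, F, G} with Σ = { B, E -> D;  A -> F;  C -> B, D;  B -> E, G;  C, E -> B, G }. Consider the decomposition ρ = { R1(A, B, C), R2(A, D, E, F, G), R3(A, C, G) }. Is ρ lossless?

Chase test. Columns are A, B, C, D, E, F, G; row i has aⱼ where attribute j ∈ Ri, else bᵢⱼ.
Initial tableau (one row per fragment):
  row 1: a1 a2 a3 b14 b15 b16 b17
  row 2: a1 b22 b23 a4 a5 a6 a7
  row 3: a1 b32 a3 b34 b35 b36 a7
Rows 1 and 2 agree on A; apply A→F and equate their F entries.
Rows 1 and 3 agree on A; apply A→F and equate their F entries.
Rows 1 and 3 agree on C; apply C→B, D and equate their B, D entries.
Rows 1 and 3 agree on B; apply B→E, G and equate their E, G entries.
No row becomes fully distinguished — the join is lossy.

No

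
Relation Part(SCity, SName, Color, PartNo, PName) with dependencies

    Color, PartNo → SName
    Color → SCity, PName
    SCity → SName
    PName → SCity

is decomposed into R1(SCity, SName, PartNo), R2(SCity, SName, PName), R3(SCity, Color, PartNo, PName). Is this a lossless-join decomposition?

Yes

Chase test. Columns are SCity, SName, Color, PartNo, PName; row i has aⱼ where attribute j ∈ Ri, else bᵢⱼ.
Initial tableau (one row per fragment):
  row 1: a1 a2 b13 a4 b15
  row 2: a1 a2 b23 b24 a5
  row 3: a1 b32 a3 a4 a5
Rows 1 and 3 agree on SCity; apply SCity→SName and equate their SName entries.
Row 3 is now all distinguished symbols — the join is lossless.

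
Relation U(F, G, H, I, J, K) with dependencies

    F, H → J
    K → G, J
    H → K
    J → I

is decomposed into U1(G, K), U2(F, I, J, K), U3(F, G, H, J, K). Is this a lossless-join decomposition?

Yes

Chase test. Columns are F, G, H, I, J, K; row i has aⱼ where attribute j ∈ Ui, else bᵢⱼ.
Initial tableau (one row per fragment):
  row 1: b11 a2 b13 b14 b15 a6
  row 2: a1 b22 b23 a4 a5 a6
  row 3: a1 a2 a3 b34 a5 a6
Rows 1 and 2 agree on K; apply K→G, J and equate their G, J entries.
Rows 1 and 2 agree on J; apply J→I and equate their I entries.
Rows 1 and 3 agree on J; apply J→I and equate their I entries.
Row 3 is now all distinguished symbols — the join is lossless.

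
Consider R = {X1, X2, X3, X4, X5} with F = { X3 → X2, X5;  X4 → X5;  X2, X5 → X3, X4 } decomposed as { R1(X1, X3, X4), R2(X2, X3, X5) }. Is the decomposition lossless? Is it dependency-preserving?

lossless but not dependency-preserving

Lossless test: (X3)⁺ = {X2, X3, X4, X5}, which contains all of one fragment — lossless.
Dependency preservation: the restricted closure of {X4} across the fragments never reaches {X5}, so X4 → X5 cannot be enforced without a join — not preserved.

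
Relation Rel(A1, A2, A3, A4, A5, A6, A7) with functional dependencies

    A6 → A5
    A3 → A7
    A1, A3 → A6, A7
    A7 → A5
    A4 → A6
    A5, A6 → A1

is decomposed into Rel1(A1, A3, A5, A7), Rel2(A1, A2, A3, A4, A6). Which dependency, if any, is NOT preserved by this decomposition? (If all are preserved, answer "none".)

A6 → A5

Check A6 → A5: no single fragment contains all of {A5, A6}, and the restricted closure of {A6} across the fragments never reaches {A5}.
A3 → A7 is preserved.
A1, A3 → A6, A7 is preserved.
A7 → A5 is preserved.
A4 → A6 is preserved.
A5, A6 → A1 is preserved.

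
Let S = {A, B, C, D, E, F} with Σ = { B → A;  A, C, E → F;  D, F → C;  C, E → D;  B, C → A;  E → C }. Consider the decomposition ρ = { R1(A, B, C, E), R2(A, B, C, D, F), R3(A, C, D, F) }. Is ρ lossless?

No

Chase test. Columns are A, B, C, D, E, F; row i has aⱼ where attribute j ∈ Ri, else bᵢⱼ.
Initial tableau (one row per fragment):
  row 1: a1 a2 a3 b14 a5 b16
  row 2: a1 a2 a3 a4 b25 a6
  row 3: a1 b32 a3 a4 b35 a6
No row becomes fully distinguished — the join is lossy.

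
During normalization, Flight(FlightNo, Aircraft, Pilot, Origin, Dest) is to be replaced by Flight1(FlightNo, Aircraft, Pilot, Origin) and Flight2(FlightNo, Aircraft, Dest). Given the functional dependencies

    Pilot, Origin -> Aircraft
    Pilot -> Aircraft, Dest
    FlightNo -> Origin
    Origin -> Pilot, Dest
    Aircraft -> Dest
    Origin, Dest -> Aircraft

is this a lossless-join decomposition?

Yes

Common attributes: Flight1 ∩ Flight2 = {FlightNo, Aircraft}.
Closure of {FlightNo, Aircraft}: FlightNo → Origin applies, adding Origin; Origin → Pilot, Dest applies, adding Pilot, Dest. So (FlightNo, Aircraft)⁺ = {FlightNo, Aircraft, Pilot, Origin, Dest}.
This closure contains every attribute of Flight1, so Flight1 ∩ Flight2 → Flight1. The join is lossless.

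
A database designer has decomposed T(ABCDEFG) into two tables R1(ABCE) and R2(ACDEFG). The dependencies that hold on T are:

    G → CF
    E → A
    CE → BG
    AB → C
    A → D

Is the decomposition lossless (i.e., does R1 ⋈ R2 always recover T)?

Common attributes: R1 ∩ R2 = {ACE}.
Closure of {ACE}: CE → BG applies, adding BG; A → D applies, adding D; G → CF applies, adding F. So (ACE)⁺ = {ABCDEFG}.
This closure contains every attribute of R1, so R1 ∩ R2 → R1. The join is lossless.

Yes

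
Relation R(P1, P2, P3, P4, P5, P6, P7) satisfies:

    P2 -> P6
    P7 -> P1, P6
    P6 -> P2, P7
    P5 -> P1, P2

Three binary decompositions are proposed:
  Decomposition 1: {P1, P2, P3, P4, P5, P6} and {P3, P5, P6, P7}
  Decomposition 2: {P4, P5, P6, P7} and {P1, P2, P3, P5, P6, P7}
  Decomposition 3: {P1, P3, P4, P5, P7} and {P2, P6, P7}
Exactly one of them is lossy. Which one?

Decomposition 2

Decomposition 1: common = {P3, P5, P6}, closure = {P1, P2, P3, P5, P6, P7} → lossless.
Decomposition 2: common = {P5, P6, P7}, closure = {P1, P2, P5, P6, P7} → lossy.
Decomposition 3: common = {P7}, closure = {P1, P2, P6, P7} → lossless.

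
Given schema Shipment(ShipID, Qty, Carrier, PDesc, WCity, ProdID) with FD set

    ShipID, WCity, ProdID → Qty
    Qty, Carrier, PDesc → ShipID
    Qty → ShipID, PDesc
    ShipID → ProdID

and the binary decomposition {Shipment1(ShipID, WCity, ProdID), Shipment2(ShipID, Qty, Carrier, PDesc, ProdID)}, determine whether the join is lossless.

No

Common attributes: Shipment1 ∩ Shipment2 = {ShipID, ProdID}.
No dependency enlarges {ShipID, ProdID}, so (ShipID, ProdID)⁺ = {ShipID, ProdID}.
The closure contains neither all of Shipment1 = {ShipID, WCity, ProdID} nor all of Shipment2 = {ShipID, Qty, Carrier, PDesc, ProdID}, so the common attributes are not a superkey of either fragment. The join is lossy.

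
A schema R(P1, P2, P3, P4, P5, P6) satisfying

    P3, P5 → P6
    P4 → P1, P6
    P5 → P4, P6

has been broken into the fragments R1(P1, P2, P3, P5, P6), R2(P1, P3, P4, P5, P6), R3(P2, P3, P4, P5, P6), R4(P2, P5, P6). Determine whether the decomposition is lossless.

Chase test. Columns are P1, P2, P3, P4, P5, P6; row i has aⱼ where attribute j ∈ Ri, else bᵢⱼ.
Initial tableau (one row per fragment):
  row 1: a1 a2 a3 b14 a5 a6
  row 2: a1 b22 a3 a4 a5 a6
  row 3: b31 a2 a3 a4 a5 a6
  row 4: b41 a2 b43 b44 a5 a6
Rows 2 and 3 agree on P4; apply P4→P1, P6 and equate their P1, P6 entries.
Rows 1 and 2 agree on P5; apply P5→P4, P6 and equate their P4, P6 entries.
Rows 1 and 4 agree on P5; apply P5→P4, P6 and equate their P4, P6 entries.
Rows 1 and 4 agree on P4; apply P4→P1, P6 and equate their P1, P6 entries.
Row 1 is now all distinguished symbols — the join is lossless.

Yes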